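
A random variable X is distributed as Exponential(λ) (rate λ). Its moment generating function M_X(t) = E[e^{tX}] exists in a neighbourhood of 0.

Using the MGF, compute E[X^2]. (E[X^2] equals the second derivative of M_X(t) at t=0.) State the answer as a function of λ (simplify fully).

M_X(t) = λ/(λ - t)
M′(t) = λ/(λ^2 - 2*λ*t + t^2)
M′′(t) = -2*λ/(-λ^3 + 3*λ^2*t - 3*λ*t^2 + t^3)

E[X^2] = M′′(0) = 2/λ^2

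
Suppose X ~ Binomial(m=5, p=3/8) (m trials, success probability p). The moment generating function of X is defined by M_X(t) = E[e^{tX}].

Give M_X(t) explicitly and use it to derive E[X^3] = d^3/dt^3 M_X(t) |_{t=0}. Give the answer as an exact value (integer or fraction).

E[X^3] = D^3[M](0) = 1725/128

M_X(t) = (3*e^(t)/8 + 5/8)^5
D^3[M](t) = 30375*e^(5*t)/32768 + 2025*e^(4*t)/512 + 91125*e^(3*t)/16384 + 5625*e^(2*t)/2048 + 9375*e^(t)/32768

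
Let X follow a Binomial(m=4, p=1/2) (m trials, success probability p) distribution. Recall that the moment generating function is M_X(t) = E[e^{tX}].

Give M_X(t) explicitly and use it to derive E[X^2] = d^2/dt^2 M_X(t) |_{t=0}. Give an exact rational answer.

E[X^2] = d^2M/dt^2 |_{t=0} = 5

M_X(t) = (e^(t)/2 + 1/2)^4
dM/dt = e^(4*t)/4 + 3*e^(3*t)/4 + 3*e^(2*t)/4 + e^(t)/4
d^2M/dt^2 = e^(4*t) + 9*e^(3*t)/4 + 3*e^(2*t)/2 + e^(t)/4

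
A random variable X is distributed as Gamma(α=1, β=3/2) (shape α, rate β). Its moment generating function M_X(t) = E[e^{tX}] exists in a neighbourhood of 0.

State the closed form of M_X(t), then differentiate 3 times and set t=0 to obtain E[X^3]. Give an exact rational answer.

E[X^3] = M′′′(0) = 16/9

M_X(t) = 3/(2*(3/2 - t))
M′(t) = 6/(4*t^2 - 12*t + 9)
M′′(t) = -24/(8*t^3 - 36*t^2 + 54*t - 27)
M′′′(t) = 144/(16*t^4 - 96*t^3 + 216*t^2 - 216*t + 81)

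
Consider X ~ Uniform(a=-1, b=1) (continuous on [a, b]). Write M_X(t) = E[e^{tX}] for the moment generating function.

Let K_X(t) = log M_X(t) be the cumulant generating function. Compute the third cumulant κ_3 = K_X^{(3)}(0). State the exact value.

κ_3 = D^3[K](0) = 0

M_X(t) = (e^(t) - e^(-t))/(2*t)
K_X(t) = log M_X(t) = -log(t) + log(e^(t) - e^(-t)) - log(2)
D^3[K](t) = (8*t^3*e^(4*t) + 8*t^3*e^(2*t) - 2*e^(6*t) + 6*e^(4*t) - 6*e^(2*t) + 2)/(t^3*e^(6*t) - 3*t^3*e^(4*t) + 3*t^3*e^(2*t) - t^3)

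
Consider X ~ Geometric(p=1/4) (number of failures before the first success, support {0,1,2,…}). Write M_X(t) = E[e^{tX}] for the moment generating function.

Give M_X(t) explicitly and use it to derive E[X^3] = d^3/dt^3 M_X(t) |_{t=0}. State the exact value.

M_X(t) = 1/(4*(1 - 3*e^(t)/4))
D^3[M](t) = (27*e^(3*t) + 144*e^(2*t) + 48*e^(t))/(81*e^(4*t) - 432*e^(3*t) + 864*e^(2*t) - 768*e^(t) + 256)

E[X^3] = D^3[M](0) = 219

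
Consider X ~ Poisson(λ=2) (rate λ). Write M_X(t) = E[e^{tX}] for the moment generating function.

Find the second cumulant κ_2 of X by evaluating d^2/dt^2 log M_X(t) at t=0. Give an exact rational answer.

κ_2 = d^2K/dt^2 |_{t=0} = 2

M_X(t) = e^(2*e^(t) - 2)
K_X(t) = log M_X(t) = 2*e^(t) - 2
dK/dt = 2*e^(t)
d^2K/dt^2 = 2*e^(t)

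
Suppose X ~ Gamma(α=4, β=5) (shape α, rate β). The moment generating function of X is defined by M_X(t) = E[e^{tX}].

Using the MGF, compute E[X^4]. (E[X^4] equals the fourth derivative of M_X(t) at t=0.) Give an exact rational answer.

M_X(t) = 625/(5 - t)^4
D^4[M](t) = 525000/(t^8 - 40*t^7 + 700*t^6 - 7000*t^5 + 43750*t^4 - 175000*t^3 + 437500*t^2 - 625000*t + 390625)

E[X^4] = D^4[M](0) = 168/125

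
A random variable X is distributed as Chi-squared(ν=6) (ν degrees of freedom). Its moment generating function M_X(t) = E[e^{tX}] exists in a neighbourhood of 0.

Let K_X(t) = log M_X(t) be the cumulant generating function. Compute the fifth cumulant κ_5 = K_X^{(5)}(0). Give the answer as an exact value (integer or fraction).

κ_5 = D^5[K](0) = 2304

M_X(t) = (1 - 2*t)^(-3)
K_X(t) = log M_X(t) = -3*log(1 - 2*t)
D^5[K](t) = -2304/(32*t^5 - 80*t^4 + 80*t^3 - 40*t^2 + 10*t - 1)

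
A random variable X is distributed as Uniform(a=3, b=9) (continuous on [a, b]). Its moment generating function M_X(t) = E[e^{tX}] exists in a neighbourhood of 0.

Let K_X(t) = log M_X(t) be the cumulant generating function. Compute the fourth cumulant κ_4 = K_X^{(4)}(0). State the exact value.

κ_4 = K′′′′(0) = -54/5

M_X(t) = (e^(9*t) - e^(3*t))/(6*t)
K_X(t) = log M_X(t) = -log(t) + log(e^(9*t) - e^(3*t)) - log(6)
K′(t) = (9*t*e^(6*t) - 3*t - e^(6*t) + 1)/(t*e^(6*t) - t)
K′′(t) = (-36*t^2*e^(6*t) + e^(12*t) - 2*e^(6*t) + 1)/(t^2*e^(12*t) - 2*t^2*e^(6*t) + t^2)
K′′′(t) = (216*t^3*e^(12*t) + 216*t^3*e^(6*t) - 2*e^(18*t) + 6*e^(12*t) - 6*e^(6*t) + 2)/(t^3*e^(18*t) - 3*t^3*e^(12*t) + 3*t^3*e^(6*t) - t^3)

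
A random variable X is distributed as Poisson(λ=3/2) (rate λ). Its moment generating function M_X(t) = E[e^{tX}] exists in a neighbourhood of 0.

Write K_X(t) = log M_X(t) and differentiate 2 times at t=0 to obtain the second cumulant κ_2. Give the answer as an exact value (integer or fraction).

M_X(t) = e^(3*e^(t)/2 - 3/2)
K_X(t) = log M_X(t) = 3*e^(t)/2 - 3/2
D^2[K](t) = 3*e^(t)/2

κ_2 = D^2[K](0) = 3/2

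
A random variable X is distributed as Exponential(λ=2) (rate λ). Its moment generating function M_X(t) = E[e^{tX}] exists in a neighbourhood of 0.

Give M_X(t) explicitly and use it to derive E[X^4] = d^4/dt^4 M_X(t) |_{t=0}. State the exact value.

E[X^4] = d^4M/dt^4 |_{t=0} = 3/2

M_X(t) = 2/(2 - t)
dM/dt = 2/(t^2 - 4*t + 4)
d^2M/dt^2 = -4/(t^3 - 6*t^2 + 12*t - 8)
d^3M/dt^3 = 12/(t^4 - 8*t^3 + 24*t^2 - 32*t + 16)
d^4M/dt^4 = -48/(t^5 - 10*t^4 + 40*t^3 - 80*t^2 + 80*t - 32)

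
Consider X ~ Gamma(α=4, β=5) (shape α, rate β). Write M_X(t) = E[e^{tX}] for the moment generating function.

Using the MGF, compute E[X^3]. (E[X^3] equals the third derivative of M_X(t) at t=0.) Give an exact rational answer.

E[X^3] = d^3M/dt^3 |_{t=0} = 24/25

M_X(t) = 625/(5 - t)^4
dM/dt = -2500/(t^5 - 25*t^4 + 250*t^3 - 1250*t^2 + 3125*t - 3125)
d^2M/dt^2 = 12500/(t^6 - 30*t^5 + 375*t^4 - 2500*t^3 + 9375*t^2 - 18750*t + 15625)
d^3M/dt^3 = -75000/(t^7 - 35*t^6 + 525*t^5 - 4375*t^4 + 21875*t^3 - 65625*t^2 + 109375*t - 78125)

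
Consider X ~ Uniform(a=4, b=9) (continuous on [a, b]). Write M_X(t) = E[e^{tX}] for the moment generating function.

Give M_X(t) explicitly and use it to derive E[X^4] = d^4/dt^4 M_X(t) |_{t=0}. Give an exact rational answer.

M_X(t) = (e^(9*t) - e^(4*t))/(5*t)
M′(t) = (9*t*e^(9*t) - 4*t*e^(4*t) - e^(9*t) + e^(4*t))/(5*t^2)
M′′(t) = (81*t^2*e^(9*t) - 16*t^2*e^(4*t) - 18*t*e^(9*t) + 8*t*e^(4*t) + 2*e^(9*t) - 2*e^(4*t))/(5*t^3)
M′′′(t) = (729*t^3*e^(9*t) - 64*t^3*e^(4*t) - 243*t^2*e^(9*t) + 48*t^2*e^(4*t) + 54*t*e^(9*t) - 24*t*e^(4*t) - 6*e^(9*t) + 6*e^(4*t))/(5*t^4)

E[X^4] = M′′′′(0) = 2321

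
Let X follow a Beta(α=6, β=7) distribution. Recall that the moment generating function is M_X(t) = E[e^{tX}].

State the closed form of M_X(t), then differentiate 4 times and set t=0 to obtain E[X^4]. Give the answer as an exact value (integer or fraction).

M_X(t) = ₁F₁(6; 13; t)
M′(t) = 6*₁F₁(7; 14; t)/13
M′′(t) = 3*₁F₁(8; 15; t)/13
M′′′(t) = 8*₁F₁(9; 16; t)/65
M′′′′(t) = 9*₁F₁(10; 17; t)/130

E[X^4] = M′′′′(0) = 9/130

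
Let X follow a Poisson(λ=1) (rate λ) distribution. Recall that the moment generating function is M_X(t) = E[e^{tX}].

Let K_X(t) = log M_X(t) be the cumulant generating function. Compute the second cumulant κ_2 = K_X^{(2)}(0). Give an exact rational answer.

M_X(t) = e^(e^(t) - 1)
K_X(t) = log M_X(t) = e^(t) - 1
dK/dt = e^(t)
d^2K/dt^2 = e^(t)

κ_2 = d^2K/dt^2 |_{t=0} = 1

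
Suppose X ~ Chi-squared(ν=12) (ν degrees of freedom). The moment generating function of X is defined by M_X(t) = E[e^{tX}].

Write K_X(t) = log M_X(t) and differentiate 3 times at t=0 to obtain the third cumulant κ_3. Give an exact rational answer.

κ_3 = K^(3)(0) = 96

M_X(t) = (1 - 2*t)^(-6)
K_X(t) = log M_X(t) = -6*log(1 - 2*t)
K^(3)(t) = -96/(8*t^3 - 12*t^2 + 6*t - 1)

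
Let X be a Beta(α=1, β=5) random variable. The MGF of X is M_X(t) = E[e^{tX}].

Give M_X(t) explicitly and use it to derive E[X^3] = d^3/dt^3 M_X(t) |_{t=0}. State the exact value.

E[X^3] = D^3[M](0) = 1/56

M_X(t) = ₁F₁(1; 6; t)
D^3[M](t) = ₁F₁(4; 9; t)/56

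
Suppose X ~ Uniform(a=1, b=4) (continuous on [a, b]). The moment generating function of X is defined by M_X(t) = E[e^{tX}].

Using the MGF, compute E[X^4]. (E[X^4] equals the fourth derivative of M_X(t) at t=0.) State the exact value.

M_X(t) = (e^(4*t) - e^(t))/(3*t)
D^4[M](t) = (256*t^4*e^(4*t) - t^4*e^(t) - 256*t^3*e^(4*t) + 4*t^3*e^(t) + 192*t^2*e^(4*t) - 12*t^2*e^(t) - 96*t*e^(4*t) + 24*t*e^(t) + 24*e^(4*t) - 24*e^(t))/(3*t^5)

E[X^4] = D^4[M](0) = 341/5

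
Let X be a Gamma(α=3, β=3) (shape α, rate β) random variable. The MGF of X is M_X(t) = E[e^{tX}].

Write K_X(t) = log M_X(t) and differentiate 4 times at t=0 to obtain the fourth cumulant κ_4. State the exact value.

κ_4 = d^4K/dt^4 |_{t=0} = 2/9

M_X(t) = 27/(3 - t)^3
K_X(t) = log M_X(t) = -3*log(3 - t) + 3*log(3)
dK/dt = -3/(t - 3)
d^2K/dt^2 = 3/(t^2 - 6*t + 9)
d^3K/dt^3 = -6/(t^3 - 9*t^2 + 27*t - 27)
d^4K/dt^4 = 18/(t^4 - 12*t^3 + 54*t^2 - 108*t + 81)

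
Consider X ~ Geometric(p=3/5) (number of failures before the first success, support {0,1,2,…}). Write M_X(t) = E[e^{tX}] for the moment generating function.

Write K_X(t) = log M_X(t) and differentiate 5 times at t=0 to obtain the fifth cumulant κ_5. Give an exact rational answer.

κ_5 = d^5K/dt^5 |_{t=0} = 3010/81

M_X(t) = 3/(5*(1 - 2*e^(t)/5))
K_X(t) = log M_X(t) = -log(1 - 2*e^(t)/5) - log(5) + log(3)
dK/dt = -2*e^(t)/(2*e^(t) - 5)
d^2K/dt^2 = 10*e^(t)/(4*e^(2*t) - 20*e^(t) + 25)
d^3K/dt^3 = (-20*e^(2*t) - 50*e^(t))/(8*e^(3*t) - 60*e^(2*t) + 150*e^(t) - 125)
d^4K/dt^4 = (40*e^(3*t) + 400*e^(2*t) + 250*e^(t))/(16*e^(4*t) - 160*e^(3*t) + 600*e^(2*t) - 1000*e^(t) + 625)
d^5K/dt^5 = (-80*e^(4*t) - 2200*e^(3*t) - 5500*e^(2*t) - 1250*e^(t))/(32*e^(5*t) - 400*e^(4*t) + 2000*e^(3*t) - 5000*e^(2*t) + 6250*e^(t) - 3125)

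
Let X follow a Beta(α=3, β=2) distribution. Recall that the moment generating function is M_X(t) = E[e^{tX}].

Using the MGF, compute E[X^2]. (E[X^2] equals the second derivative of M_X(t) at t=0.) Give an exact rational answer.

E[X^2] = D^2[M](0) = 2/5

M_X(t) = ₁F₁(3; 5; t)
D^2[M](t) = 2*₁F₁(5; 7; t)/5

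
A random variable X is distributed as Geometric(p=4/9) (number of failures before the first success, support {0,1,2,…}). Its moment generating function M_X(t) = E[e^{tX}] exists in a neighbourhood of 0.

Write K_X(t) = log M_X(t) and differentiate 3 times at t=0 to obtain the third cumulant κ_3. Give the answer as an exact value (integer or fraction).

κ_3 = D^3[K](0) = 315/32

M_X(t) = 4/(9*(1 - 5*e^(t)/9))
K_X(t) = log M_X(t) = -log(1 - 5*e^(t)/9) - 2*log(3) + 2*log(2)
D^3[K](t) = (-225*e^(2*t) - 405*e^(t))/(125*e^(3*t) - 675*e^(2*t) + 1215*e^(t) - 729)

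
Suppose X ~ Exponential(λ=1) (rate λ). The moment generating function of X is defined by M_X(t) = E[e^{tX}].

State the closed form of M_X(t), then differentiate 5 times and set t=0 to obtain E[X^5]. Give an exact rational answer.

M_X(t) = 1/(1 - t)
D^5[M](t) = 120/(t^6 - 6*t^5 + 15*t^4 - 20*t^3 + 15*t^2 - 6*t + 1)

E[X^5] = D^5[M](0) = 120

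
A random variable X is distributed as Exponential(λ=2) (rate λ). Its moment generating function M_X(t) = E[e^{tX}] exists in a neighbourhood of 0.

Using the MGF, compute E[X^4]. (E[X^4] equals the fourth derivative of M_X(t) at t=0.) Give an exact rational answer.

E[X^4] = M^(4)(0) = 3/2

M_X(t) = 2/(2 - t)
M^(4)(t) = -48/(t^5 - 10*t^4 + 40*t^3 - 80*t^2 + 80*t - 32)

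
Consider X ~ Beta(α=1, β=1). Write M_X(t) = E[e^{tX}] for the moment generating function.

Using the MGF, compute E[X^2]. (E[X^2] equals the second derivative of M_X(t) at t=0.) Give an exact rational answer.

M_X(t) = ₁F₁(1; 2; t)
M′(t) = ₁F₁(2; 3; t)/2
M′′(t) = ₁F₁(3; 4; t)/3

E[X^2] = M′′(0) = 1/3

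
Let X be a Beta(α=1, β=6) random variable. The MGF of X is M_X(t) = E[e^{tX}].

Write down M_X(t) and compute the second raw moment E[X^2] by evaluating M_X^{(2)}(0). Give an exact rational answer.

M_X(t) = ₁F₁(1; 7; t)
D^2[M](t) = ₁F₁(3; 9; t)/28

E[X^2] = D^2[M](0) = 1/28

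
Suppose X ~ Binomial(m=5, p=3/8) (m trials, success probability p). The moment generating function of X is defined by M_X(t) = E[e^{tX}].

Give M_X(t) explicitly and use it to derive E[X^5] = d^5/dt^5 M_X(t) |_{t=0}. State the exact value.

M_X(t) = (3*e^(t)/8 + 5/8)^5
M′(t) = 1215*e^(5*t)/32768 + 2025*e^(4*t)/8192 + 10125*e^(3*t)/16384 + 5625*e^(2*t)/8192 + 9375*e^(t)/32768
M′′(t) = 6075*e^(5*t)/32768 + 2025*e^(4*t)/2048 + 30375*e^(3*t)/16384 + 5625*e^(2*t)/4096 + 9375*e^(t)/32768
M′′′(t) = 30375*e^(5*t)/32768 + 2025*e^(4*t)/512 + 91125*e^(3*t)/16384 + 5625*e^(2*t)/2048 + 9375*e^(t)/32768
M′′′′(t) = 151875*e^(5*t)/32768 + 2025*e^(4*t)/128 + 273375*e^(3*t)/16384 + 5625*e^(2*t)/1024 + 9375*e^(t)/32768
M′′′′′(t) = 759375*e^(5*t)/32768 + 2025*e^(4*t)/32 + 820125*e^(3*t)/16384 + 5625*e^(2*t)/512 + 9375*e^(t)/32768

E[X^5] = M′′′′′(0) = 605325/4096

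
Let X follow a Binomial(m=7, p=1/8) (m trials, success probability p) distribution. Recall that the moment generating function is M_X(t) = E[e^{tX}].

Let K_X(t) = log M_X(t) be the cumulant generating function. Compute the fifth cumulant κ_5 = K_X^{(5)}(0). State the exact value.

M_X(t) = (e^(t)/8 + 7/8)^7
K_X(t) = log M_X(t) = 7*log(e^(t)/8 + 7/8)
dK/dt = 7*e^(t)/(e^(t) + 7)
d^2K/dt^2 = 49*e^(t)/(e^(2*t) + 14*e^(t) + 49)
d^3K/dt^3 = (-49*e^(2*t) + 343*e^(t))/(e^(3*t) + 21*e^(2*t) + 147*e^(t) + 343)
d^4K/dt^4 = (49*e^(3*t) - 1372*e^(2*t) + 2401*e^(t))/(e^(4*t) + 28*e^(3*t) + 294*e^(2*t) + 1372*e^(t) + 2401)
d^5K/dt^5 = (-49*e^(4*t) + 3773*e^(3*t) - 26411*e^(2*t) + 16807*e^(t))/(e^(5*t) + 35*e^(4*t) + 490*e^(3*t) + 3430*e^(2*t) + 12005*e^(t) + 16807)

κ_5 = d^5K/dt^5 |_{t=0} = -735/4096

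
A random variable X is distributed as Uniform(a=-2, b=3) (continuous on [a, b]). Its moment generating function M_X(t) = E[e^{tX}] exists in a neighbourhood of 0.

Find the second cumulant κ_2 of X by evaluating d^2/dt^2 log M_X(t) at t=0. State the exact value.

κ_2 = K′′(0) = 25/12

M_X(t) = (e^(3*t) - e^(-2*t))/(5*t)
K_X(t) = log M_X(t) = -log(t) + log(e^(3*t) - e^(-2*t)) - log(5)
K′(t) = (3*t*e^(5*t) + 2*t - e^(5*t) + 1)/(t*e^(5*t) - t)
K′′(t) = (-25*t^2*e^(5*t) + e^(10*t) - 2*e^(5*t) + 1)/(t^2*e^(10*t) - 2*t^2*e^(5*t) + t^2)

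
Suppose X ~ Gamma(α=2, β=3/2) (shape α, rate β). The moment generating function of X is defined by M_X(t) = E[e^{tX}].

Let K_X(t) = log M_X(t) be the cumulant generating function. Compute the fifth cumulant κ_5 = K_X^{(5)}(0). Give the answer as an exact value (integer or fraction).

κ_5 = D^5[K](0) = 512/81

M_X(t) = 9/(4*(3/2 - t)^2)
K_X(t) = log M_X(t) = -2*log(3/2 - t) - 2*log(2) + 2*log(3)
D^5[K](t) = -1536/(32*t^5 - 240*t^4 + 720*t^3 - 1080*t^2 + 810*t - 243)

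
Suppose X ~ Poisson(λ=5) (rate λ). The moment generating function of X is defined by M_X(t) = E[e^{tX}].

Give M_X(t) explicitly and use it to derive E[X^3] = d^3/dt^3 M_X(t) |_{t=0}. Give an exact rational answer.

E[X^3] = d^3M/dt^3 |_{t=0} = 205

M_X(t) = e^(5*e^(t) - 5)
dM/dt = 5*e^(-5)*e^(t)*e^(5*e^(t))
d^2M/dt^2 = (25*e^(2*t)*e^(5*e^(t)) + 5*e^(t)*e^(5*e^(t)))*e^(-5)
d^3M/dt^3 = (125*e^(3*t)*e^(5*e^(t)) + 75*e^(2*t)*e^(5*e^(t)) + 5*e^(t)*e^(5*e^(t)))*e^(-5)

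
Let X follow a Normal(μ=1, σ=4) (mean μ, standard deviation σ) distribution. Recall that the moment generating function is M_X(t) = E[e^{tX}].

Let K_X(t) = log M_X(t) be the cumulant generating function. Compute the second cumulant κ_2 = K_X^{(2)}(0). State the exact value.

M_X(t) = e^(8*t^2 + t)
K_X(t) = log M_X(t) = 8*t^2 + t
K′(t) = 16*t + 1
K′′(t) = 16

κ_2 = K′′(0) = 16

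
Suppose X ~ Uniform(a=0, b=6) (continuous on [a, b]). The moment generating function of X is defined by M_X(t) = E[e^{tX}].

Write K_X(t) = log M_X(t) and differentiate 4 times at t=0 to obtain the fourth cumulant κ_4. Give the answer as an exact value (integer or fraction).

M_X(t) = (e^(6*t) - 1)/(6*t)
K_X(t) = log M_X(t) = -log(t) + log(e^(6*t) - 1) - log(6)

κ_4 = D^4[K](0) = -54/5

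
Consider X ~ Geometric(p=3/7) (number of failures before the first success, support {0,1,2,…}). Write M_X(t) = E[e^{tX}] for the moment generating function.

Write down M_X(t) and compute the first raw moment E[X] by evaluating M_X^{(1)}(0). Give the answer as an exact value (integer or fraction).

E[X] = D[M](0) = 4/3

M_X(t) = 3/(7*(1 - 4*e^(t)/7))
D[M](t) = 12*e^(t)/(16*e^(2*t) - 56*e^(t) + 49)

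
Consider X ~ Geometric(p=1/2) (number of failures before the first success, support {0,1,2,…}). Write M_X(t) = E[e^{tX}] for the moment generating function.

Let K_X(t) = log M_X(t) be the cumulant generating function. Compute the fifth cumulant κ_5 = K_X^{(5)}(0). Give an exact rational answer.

M_X(t) = 1/(2*(1 - e^(t)/2))
K_X(t) = log M_X(t) = -log(1 - e^(t)/2) - log(2)
K′(t) = -e^(t)/(e^(t) - 2)
K′′(t) = 2*e^(t)/(e^(2*t) - 4*e^(t) + 4)
K′′′(t) = (-2*e^(2*t) - 4*e^(t))/(e^(3*t) - 6*e^(2*t) + 12*e^(t) - 8)
K′′′′(t) = (2*e^(3*t) + 16*e^(2*t) + 8*e^(t))/(e^(4*t) - 8*e^(3*t) + 24*e^(2*t) - 32*e^(t) + 16)
K′′′′′(t) = (-2*e^(4*t) - 44*e^(3*t) - 88*e^(2*t) - 16*e^(t))/(e^(5*t) - 10*e^(4*t) + 40*e^(3*t) - 80*e^(2*t) + 80*e^(t) - 32)

κ_5 = K′′′′′(0) = 150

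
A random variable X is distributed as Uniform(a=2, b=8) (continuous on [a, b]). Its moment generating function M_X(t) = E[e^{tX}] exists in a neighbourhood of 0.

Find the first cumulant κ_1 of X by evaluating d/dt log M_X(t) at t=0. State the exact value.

M_X(t) = (e^(8*t) - e^(2*t))/(6*t)
K_X(t) = log M_X(t) = -log(t) + log(e^(8*t) - e^(2*t)) - log(6)
dK/dt = (8*t*e^(6*t) - 2*t - e^(6*t) + 1)/(t*e^(6*t) - t)

κ_1 = dK/dt |_{t=0} = 5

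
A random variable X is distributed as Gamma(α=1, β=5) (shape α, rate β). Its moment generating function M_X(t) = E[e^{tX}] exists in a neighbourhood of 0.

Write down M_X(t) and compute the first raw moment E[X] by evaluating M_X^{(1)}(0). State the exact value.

E[X] = M′(0) = 1/5

M_X(t) = 5/(5 - t)
M′(t) = 5/(t^2 - 10*t + 25)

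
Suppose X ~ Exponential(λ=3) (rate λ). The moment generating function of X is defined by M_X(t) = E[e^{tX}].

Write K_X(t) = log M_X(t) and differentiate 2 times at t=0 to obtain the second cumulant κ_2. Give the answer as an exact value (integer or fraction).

κ_2 = d^2K/dt^2 |_{t=0} = 1/9

M_X(t) = 3/(3 - t)
K_X(t) = log M_X(t) = -log(3 - t) + log(3)
dK/dt = -1/(t - 3)
d^2K/dt^2 = 1/(t^2 - 6*t + 9)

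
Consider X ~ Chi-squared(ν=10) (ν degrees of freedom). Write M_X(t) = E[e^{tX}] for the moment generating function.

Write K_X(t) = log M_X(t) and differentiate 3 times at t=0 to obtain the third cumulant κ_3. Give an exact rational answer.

M_X(t) = (1 - 2*t)^(-5)
K_X(t) = log M_X(t) = -5*log(1 - 2*t)
dK/dt = -10/(2*t - 1)
d^2K/dt^2 = 20/(4*t^2 - 4*t + 1)
d^3K/dt^3 = -80/(8*t^3 - 12*t^2 + 6*t - 1)

κ_3 = d^3K/dt^3 |_{t=0} = 80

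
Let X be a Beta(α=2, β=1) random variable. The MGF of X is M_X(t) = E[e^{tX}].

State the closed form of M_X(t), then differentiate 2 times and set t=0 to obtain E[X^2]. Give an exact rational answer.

E[X^2] = M′′(0) = 1/2

M_X(t) = ₁F₁(2; 3; t)
M′(t) = 2*₁F₁(3; 4; t)/3
M′′(t) = ₁F₁(4; 5; t)/2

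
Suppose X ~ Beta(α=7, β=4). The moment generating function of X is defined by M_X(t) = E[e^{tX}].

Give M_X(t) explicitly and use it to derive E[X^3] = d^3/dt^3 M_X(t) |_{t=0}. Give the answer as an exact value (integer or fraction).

E[X^3] = d^3M/dt^3 |_{t=0} = 42/143

M_X(t) = ₁F₁(7; 11; t)
dM/dt = 7*₁F₁(8; 12; t)/11
d^2M/dt^2 = 14*₁F₁(9; 13; t)/33
d^3M/dt^3 = 42*₁F₁(10; 14; t)/143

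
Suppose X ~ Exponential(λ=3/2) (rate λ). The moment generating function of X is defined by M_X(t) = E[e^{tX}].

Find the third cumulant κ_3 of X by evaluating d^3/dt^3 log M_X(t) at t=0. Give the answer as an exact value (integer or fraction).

M_X(t) = 3/(2*(3/2 - t))
K_X(t) = log M_X(t) = -log(3/2 - t) - log(2) + log(3)
K′(t) = -2/(2*t - 3)
K′′(t) = 4/(4*t^2 - 12*t + 9)
K′′′(t) = -16/(8*t^3 - 36*t^2 + 54*t - 27)

κ_3 = K′′′(0) = 16/27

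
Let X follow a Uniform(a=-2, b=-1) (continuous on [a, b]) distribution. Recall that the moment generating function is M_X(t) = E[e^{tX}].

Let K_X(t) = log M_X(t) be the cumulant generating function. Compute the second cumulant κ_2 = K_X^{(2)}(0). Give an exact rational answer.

κ_2 = d^2K/dt^2 |_{t=0} = 1/12

M_X(t) = (e^(-t) - e^(-2*t))/t
K_X(t) = log M_X(t) = -log(t) + log(e^(-t) - e^(-2*t))
dK/dt = (-t*e^(t) + 2*t - e^(t) + 1)/(t*e^(t) - t)
d^2K/dt^2 = (-t^2*e^(t) + e^(2*t) - 2*e^(t) + 1)/(t^2*e^(2*t) - 2*t^2*e^(t) + t^2)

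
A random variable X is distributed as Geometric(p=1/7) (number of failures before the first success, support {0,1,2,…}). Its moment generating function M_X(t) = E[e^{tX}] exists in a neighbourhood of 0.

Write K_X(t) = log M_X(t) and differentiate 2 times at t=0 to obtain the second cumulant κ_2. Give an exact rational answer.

κ_2 = D^2[K](0) = 42

M_X(t) = 1/(7*(1 - 6*e^(t)/7))
K_X(t) = log M_X(t) = -log(1 - 6*e^(t)/7) - log(7)
D^2[K](t) = 42*e^(t)/(36*e^(2*t) - 84*e^(t) + 49)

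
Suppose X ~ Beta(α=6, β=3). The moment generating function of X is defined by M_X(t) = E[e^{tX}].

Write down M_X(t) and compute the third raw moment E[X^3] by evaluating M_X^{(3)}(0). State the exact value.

M_X(t) = ₁F₁(6; 9; t)
M′(t) = 2*₁F₁(7; 10; t)/3
M′′(t) = 7*₁F₁(8; 11; t)/15
M′′′(t) = 56*₁F₁(9; 12; t)/165

E[X^3] = M′′′(0) = 56/165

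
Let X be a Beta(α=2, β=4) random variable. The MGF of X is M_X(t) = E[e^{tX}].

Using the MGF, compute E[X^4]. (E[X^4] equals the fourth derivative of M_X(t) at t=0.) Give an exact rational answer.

E[X^4] = M^(4)(0) = 5/126

M_X(t) = ₁F₁(2; 6; t)
M^(4)(t) = 5*₁F₁(6; 10; t)/126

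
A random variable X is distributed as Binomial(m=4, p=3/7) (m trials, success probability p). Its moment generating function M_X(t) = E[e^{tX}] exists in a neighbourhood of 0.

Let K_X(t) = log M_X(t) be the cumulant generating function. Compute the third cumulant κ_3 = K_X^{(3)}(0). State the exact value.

κ_3 = K^(3)(0) = 48/343

M_X(t) = (3*e^(t)/7 + 4/7)^4
K_X(t) = log M_X(t) = 4*log(3*e^(t)/7 + 4/7)
K^(3)(t) = (-144*e^(2*t) + 192*e^(t))/(27*e^(3*t) + 108*e^(2*t) + 144*e^(t) + 64)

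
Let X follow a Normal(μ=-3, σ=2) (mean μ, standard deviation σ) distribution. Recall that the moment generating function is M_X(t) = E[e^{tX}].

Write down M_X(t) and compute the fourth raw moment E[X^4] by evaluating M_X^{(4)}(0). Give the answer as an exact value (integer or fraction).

M_X(t) = e^(2*t^2 - 3*t)
M^(4)(t) = (256*t^4*e^(2*t^2) - 768*t^3*e^(2*t^2) + 1248*t^2*e^(2*t^2) - 1008*t*e^(2*t^2) + 345*e^(2*t^2))*e^(-3*t)

E[X^4] = M^(4)(0) = 345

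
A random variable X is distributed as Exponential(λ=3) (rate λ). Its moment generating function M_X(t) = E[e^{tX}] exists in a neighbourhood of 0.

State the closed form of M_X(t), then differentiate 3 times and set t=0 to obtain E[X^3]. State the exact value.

M_X(t) = 3/(3 - t)
M^(3)(t) = 18/(t^4 - 12*t^3 + 54*t^2 - 108*t + 81)

E[X^3] = M^(3)(0) = 2/9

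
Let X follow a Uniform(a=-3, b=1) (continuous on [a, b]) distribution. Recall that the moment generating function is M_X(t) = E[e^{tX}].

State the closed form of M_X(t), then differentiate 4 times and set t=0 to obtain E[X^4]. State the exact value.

M_X(t) = (e^(t) - e^(-3*t))/(4*t)
D^4[M](t) = (t^4*e^(4*t) - 81*t^4 - 4*t^3*e^(4*t) - 108*t^3 + 12*t^2*e^(4*t) - 108*t^2 - 24*t*e^(4*t) - 72*t + 24*e^(4*t) - 24)*e^(-3*t)/(4*t^5)

E[X^4] = D^4[M](0) = 61/5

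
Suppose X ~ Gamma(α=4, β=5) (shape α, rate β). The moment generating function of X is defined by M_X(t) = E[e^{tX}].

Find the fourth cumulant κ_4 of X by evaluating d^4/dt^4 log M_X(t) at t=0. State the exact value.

κ_4 = K^(4)(0) = 24/625

M_X(t) = 625/(5 - t)^4
K_X(t) = log M_X(t) = -4*log(5 - t) + 4*log(5)
K^(4)(t) = 24/(t^4 - 20*t^3 + 150*t^2 - 500*t + 625)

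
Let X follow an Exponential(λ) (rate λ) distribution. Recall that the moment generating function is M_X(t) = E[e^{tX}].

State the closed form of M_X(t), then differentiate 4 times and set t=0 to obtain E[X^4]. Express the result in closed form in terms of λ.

E[X^4] = D^4[M](0) = 24/λ^4

M_X(t) = λ/(λ - t)
D^4[M](t) = -24*λ/(-λ^5 + 5*λ^4*t - 10*λ^3*t^2 + 10*λ^2*t^3 - 5*λ*t^4 + t^5)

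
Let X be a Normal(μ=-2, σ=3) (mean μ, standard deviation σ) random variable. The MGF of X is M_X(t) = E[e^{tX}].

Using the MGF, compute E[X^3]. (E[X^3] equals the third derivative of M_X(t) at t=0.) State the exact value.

E[X^3] = M′′′(0) = -62

M_X(t) = e^(9*t^2/2 - 2*t)
M′(t) = 9*t*e^(-2*t)*e^(9*t^2/2) - 2*e^(-2*t)*e^(9*t^2/2)
M′′(t) = (81*t^2*e^(9*t^2/2) - 36*t*e^(9*t^2/2) + 13*e^(9*t^2/2))*e^(-2*t)
M′′′(t) = (729*t^3*e^(9*t^2/2) - 486*t^2*e^(9*t^2/2) + 351*t*e^(9*t^2/2) - 62*e^(9*t^2/2))*e^(-2*t)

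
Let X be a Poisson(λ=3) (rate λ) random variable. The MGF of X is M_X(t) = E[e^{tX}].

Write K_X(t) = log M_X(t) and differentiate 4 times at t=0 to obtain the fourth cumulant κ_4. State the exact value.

κ_4 = K′′′′(0) = 3

M_X(t) = e^(3*e^(t) - 3)
K_X(t) = log M_X(t) = 3*e^(t) - 3
K′(t) = 3*e^(t)
K′′(t) = 3*e^(t)
K′′′(t) = 3*e^(t)
K′′′′(t) = 3*e^(t)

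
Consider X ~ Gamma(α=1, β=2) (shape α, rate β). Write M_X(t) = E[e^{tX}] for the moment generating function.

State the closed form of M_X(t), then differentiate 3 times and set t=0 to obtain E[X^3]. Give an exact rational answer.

E[X^3] = M′′′(0) = 3/4

M_X(t) = 2/(2 - t)
M′(t) = 2/(t^2 - 4*t + 4)
M′′(t) = -4/(t^3 - 6*t^2 + 12*t - 8)
M′′′(t) = 12/(t^4 - 8*t^3 + 24*t^2 - 32*t + 16)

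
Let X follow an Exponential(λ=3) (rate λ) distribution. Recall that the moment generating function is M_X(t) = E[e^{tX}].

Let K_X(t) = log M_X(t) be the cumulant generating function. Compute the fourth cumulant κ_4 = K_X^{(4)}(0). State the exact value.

M_X(t) = 3/(3 - t)
K_X(t) = log M_X(t) = -log(3 - t) + log(3)
dK/dt = -1/(t - 3)
d^2K/dt^2 = 1/(t^2 - 6*t + 9)
d^3K/dt^3 = -2/(t^3 - 9*t^2 + 27*t - 27)
d^4K/dt^4 = 6/(t^4 - 12*t^3 + 54*t^2 - 108*t + 81)

κ_4 = d^4K/dt^4 |_{t=0} = 2/27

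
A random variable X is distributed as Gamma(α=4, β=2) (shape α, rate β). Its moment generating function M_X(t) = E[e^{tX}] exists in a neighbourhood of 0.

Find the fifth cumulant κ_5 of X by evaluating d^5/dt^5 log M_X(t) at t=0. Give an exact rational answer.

M_X(t) = 16/(2 - t)^4
K_X(t) = log M_X(t) = -4*log(2 - t) + 4*log(2)
K′(t) = -4/(t - 2)
K′′(t) = 4/(t^2 - 4*t + 4)
K′′′(t) = -8/(t^3 - 6*t^2 + 12*t - 8)
K′′′′(t) = 24/(t^4 - 8*t^3 + 24*t^2 - 32*t + 16)
K′′′′′(t) = -96/(t^5 - 10*t^4 + 40*t^3 - 80*t^2 + 80*t - 32)

κ_5 = K′′′′′(0) = 3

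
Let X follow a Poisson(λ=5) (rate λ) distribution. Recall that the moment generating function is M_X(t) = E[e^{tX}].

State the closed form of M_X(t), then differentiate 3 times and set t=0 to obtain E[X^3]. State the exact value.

M_X(t) = e^(5*e^(t) - 5)
M^(3)(t) = (125*e^(3*t)*e^(5*e^(t)) + 75*e^(2*t)*e^(5*e^(t)) + 5*e^(t)*e^(5*e^(t)))*e^(-5)

E[X^3] = M^(3)(0) = 205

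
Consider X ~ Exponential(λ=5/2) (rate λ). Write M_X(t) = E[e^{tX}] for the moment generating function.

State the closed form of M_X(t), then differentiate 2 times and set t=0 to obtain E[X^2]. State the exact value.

M_X(t) = 5/(2*(5/2 - t))
M′(t) = 10/(4*t^2 - 20*t + 25)
M′′(t) = -40/(8*t^3 - 60*t^2 + 150*t - 125)

E[X^2] = M′′(0) = 8/25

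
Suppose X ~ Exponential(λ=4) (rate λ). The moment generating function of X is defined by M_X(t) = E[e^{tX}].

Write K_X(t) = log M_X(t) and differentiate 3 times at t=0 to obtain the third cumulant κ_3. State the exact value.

κ_3 = D^3[K](0) = 1/32

M_X(t) = 4/(4 - t)
K_X(t) = log M_X(t) = -log(4 - t) + 2*log(2)
D^3[K](t) = -2/(t^3 - 12*t^2 + 48*t - 64)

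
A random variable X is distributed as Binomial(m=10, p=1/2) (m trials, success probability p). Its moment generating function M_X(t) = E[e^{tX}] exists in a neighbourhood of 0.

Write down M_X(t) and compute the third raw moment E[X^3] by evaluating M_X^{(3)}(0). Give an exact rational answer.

E[X^3] = M′′′(0) = 325/2

M_X(t) = (e^(t)/2 + 1/2)^10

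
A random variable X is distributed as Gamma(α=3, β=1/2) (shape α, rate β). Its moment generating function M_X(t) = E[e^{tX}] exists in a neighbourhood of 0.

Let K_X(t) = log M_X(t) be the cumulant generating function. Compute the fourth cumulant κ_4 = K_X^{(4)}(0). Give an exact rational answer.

M_X(t) = 1/(8*(1/2 - t)^3)
K_X(t) = log M_X(t) = -3*log(1/2 - t) - 3*log(2)
K^(4)(t) = 288/(16*t^4 - 32*t^3 + 24*t^2 - 8*t + 1)

κ_4 = K^(4)(0) = 288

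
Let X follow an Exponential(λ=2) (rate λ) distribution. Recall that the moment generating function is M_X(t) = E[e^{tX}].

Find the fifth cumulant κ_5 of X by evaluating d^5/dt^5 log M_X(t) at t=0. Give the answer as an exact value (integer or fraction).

κ_5 = K^(5)(0) = 3/4

M_X(t) = 2/(2 - t)
K_X(t) = log M_X(t) = -log(2 - t) + log(2)
K^(5)(t) = -24/(t^5 - 10*t^4 + 40*t^3 - 80*t^2 + 80*t - 32)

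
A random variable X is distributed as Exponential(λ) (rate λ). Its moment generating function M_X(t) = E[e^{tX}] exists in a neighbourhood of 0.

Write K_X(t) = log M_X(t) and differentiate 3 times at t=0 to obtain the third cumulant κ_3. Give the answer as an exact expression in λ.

κ_3 = K^(3)(0) = 2/λ^3

M_X(t) = λ/(λ - t)
K_X(t) = log M_X(t) = log(λ) - log(λ - t)
K^(3)(t) = -2/(-λ^3 + 3*λ^2*t - 3*λ*t^2 + t^3)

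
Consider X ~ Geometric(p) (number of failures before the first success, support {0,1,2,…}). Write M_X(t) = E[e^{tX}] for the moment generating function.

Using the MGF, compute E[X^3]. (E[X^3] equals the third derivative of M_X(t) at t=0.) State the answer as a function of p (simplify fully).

E[X^3] = M′′′(0) = -1 + 7/p - 12/p^2 + 6/p^3

M_X(t) = p/(-(1 - p)*e^(t) + 1)
M′(t) = (-p^2*e^(t) + p*e^(t))/(p^2*e^(2*t) - 2*p*e^(2*t) + 2*p*e^(t) + e^(2*t) - 2*e^(t) + 1)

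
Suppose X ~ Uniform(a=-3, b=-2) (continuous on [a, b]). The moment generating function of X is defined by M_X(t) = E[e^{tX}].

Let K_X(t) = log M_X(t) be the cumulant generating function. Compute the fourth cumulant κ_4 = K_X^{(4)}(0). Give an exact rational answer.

M_X(t) = (e^(-2*t) - e^(-3*t))/t
K_X(t) = log M_X(t) = -log(t) + log(e^(-2*t) - e^(-3*t))
dK/dt = (-2*t*e^(t) + 3*t - e^(t) + 1)/(t*e^(t) - t)
d^2K/dt^2 = (-t^2*e^(t) + e^(2*t) - 2*e^(t) + 1)/(t^2*e^(2*t) - 2*t^2*e^(t) + t^2)
d^3K/dt^3 = (t^3*e^(2*t) + t^3*e^(t) - 2*e^(3*t) + 6*e^(2*t) - 6*e^(t) + 2)/(t^3*e^(3*t) - 3*t^3*e^(2*t) + 3*t^3*e^(t) - t^3)

κ_4 = d^4K/dt^4 |_{t=0} = -1/120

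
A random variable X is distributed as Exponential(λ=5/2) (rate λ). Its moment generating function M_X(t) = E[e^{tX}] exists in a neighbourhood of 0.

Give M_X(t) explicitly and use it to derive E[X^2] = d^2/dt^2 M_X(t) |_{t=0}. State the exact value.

E[X^2] = M^(2)(0) = 8/25

M_X(t) = 5/(2*(5/2 - t))
M^(2)(t) = -40/(8*t^3 - 60*t^2 + 150*t - 125)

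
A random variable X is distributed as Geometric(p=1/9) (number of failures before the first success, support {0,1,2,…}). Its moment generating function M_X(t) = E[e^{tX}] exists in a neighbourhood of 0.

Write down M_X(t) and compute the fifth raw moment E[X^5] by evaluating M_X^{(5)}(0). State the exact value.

M_X(t) = 1/(9*(1 - 8*e^(t)/9))
M′(t) = 8*e^(t)/(64*e^(2*t) - 144*e^(t) + 81)
M′′(t) = (-64*e^(2*t) - 72*e^(t))/(512*e^(3*t) - 1728*e^(2*t) + 1944*e^(t) - 729)
M′′′(t) = (512*e^(3*t) + 2304*e^(2*t) + 648*e^(t))/(4096*e^(4*t) - 18432*e^(3*t) + 31104*e^(2*t) - 23328*e^(t) + 6561)
M′′′′(t) = (-4096*e^(4*t) - 50688*e^(3*t) - 57024*e^(2*t) - 5832*e^(t))/(32768*e^(5*t) - 184320*e^(4*t) + 414720*e^(3*t) - 466560*e^(2*t) + 262440*e^(t) - 59049)

E[X^5] = M′′′′′(0) = 4993928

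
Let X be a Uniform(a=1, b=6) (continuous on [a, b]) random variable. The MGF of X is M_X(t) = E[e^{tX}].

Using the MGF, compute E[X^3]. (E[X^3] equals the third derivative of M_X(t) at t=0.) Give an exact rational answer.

M_X(t) = (e^(6*t) - e^(t))/(5*t)
D^3[M](t) = (216*t^3*e^(6*t) - t^3*e^(t) - 108*t^2*e^(6*t) + 3*t^2*e^(t) + 36*t*e^(6*t) - 6*t*e^(t) - 6*e^(6*t) + 6*e^(t))/(5*t^4)

E[X^3] = D^3[M](0) = 259/4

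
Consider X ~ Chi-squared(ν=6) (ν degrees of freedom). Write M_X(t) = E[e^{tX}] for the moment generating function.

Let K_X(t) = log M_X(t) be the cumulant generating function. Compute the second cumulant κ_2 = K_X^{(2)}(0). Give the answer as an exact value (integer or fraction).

κ_2 = K^(2)(0) = 12

M_X(t) = (1 - 2*t)^(-3)
K_X(t) = log M_X(t) = -3*log(1 - 2*t)
K^(2)(t) = 12/(4*t^2 - 4*t + 1)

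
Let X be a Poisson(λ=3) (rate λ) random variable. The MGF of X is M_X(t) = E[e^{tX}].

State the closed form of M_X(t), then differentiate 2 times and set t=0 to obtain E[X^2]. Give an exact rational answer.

E[X^2] = M′′(0) = 12

M_X(t) = e^(3*e^(t) - 3)
M′(t) = 3*e^(-3)*e^(t)*e^(3*e^(t))
M′′(t) = (9*e^(2*t)*e^(3*e^(t)) + 3*e^(t)*e^(3*e^(t)))*e^(-3)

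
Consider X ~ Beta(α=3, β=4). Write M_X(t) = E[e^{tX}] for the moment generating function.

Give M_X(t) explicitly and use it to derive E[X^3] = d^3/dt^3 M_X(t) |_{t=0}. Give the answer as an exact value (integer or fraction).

E[X^3] = D^3[M](0) = 5/42

M_X(t) = ₁F₁(3; 7; t)
D^3[M](t) = 5*₁F₁(6; 10; t)/42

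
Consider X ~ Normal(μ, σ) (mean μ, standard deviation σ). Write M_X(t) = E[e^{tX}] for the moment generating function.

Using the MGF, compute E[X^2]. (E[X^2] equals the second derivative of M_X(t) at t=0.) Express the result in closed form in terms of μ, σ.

M_X(t) = e^(μ*t + σ^2*t^2/2)
M′(t) = μ*e^(μ*t)*e^(σ^2*t^2/2) + σ^2*t*e^(μ*t)*e^(σ^2*t^2/2)
M′′(t) = μ^2*e^(μ*t)*e^(σ^2*t^2/2) + 2*μ*σ^2*t*e^(μ*t)*e^(σ^2*t^2/2) + σ^4*t^2*e^(μ*t)*e^(σ^2*t^2/2) + σ^2*e^(μ*t)*e^(σ^2*t^2/2)

E[X^2] = M′′(0) = μ^2 + σ^2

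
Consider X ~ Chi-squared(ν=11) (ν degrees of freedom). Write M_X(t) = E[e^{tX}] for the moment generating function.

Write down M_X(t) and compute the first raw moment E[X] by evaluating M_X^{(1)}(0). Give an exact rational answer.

E[X] = M^(1)(0) = 11

M_X(t) = (1 - 2*t)^(-11/2)
M^(1)(t) = 11/(64*t^6*√(1 - 2*t) - 192*t^5*√(1 - 2*t) + 240*t^4*√(1 - 2*t) - 160*t^3*√(1 - 2*t) + 60*t^2*√(1 - 2*t) - 12*t*√(1 - 2*t) + √(1 - 2*t))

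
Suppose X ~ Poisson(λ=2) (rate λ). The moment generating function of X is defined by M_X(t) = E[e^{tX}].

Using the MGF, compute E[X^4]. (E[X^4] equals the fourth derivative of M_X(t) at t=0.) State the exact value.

M_X(t) = e^(2*e^(t) - 2)
M^(4)(t) = (16*e^(4*t)*e^(2*e^(t)) + 48*e^(3*t)*e^(2*e^(t)) + 28*e^(2*t)*e^(2*e^(t)) + 2*e^(t)*e^(2*e^(t)))*e^(-2)

E[X^4] = M^(4)(0) = 94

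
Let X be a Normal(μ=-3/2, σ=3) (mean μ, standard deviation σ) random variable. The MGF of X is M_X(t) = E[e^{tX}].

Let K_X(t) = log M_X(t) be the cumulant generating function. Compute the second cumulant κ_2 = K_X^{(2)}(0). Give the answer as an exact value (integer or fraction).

M_X(t) = e^(9*t^2/2 - 3*t/2)
K_X(t) = log M_X(t) = 9*t^2/2 - 3*t/2
K^(2)(t) = 9

κ_2 = K^(2)(0) = 9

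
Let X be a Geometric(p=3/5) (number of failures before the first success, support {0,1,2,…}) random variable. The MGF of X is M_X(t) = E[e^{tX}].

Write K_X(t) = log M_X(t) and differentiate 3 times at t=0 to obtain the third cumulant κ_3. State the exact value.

κ_3 = K^(3)(0) = 70/27

M_X(t) = 3/(5*(1 - 2*e^(t)/5))
K_X(t) = log M_X(t) = -log(1 - 2*e^(t)/5) - log(5) + log(3)
K^(3)(t) = (-20*e^(2*t) - 50*e^(t))/(8*e^(3*t) - 60*e^(2*t) + 150*e^(t) - 125)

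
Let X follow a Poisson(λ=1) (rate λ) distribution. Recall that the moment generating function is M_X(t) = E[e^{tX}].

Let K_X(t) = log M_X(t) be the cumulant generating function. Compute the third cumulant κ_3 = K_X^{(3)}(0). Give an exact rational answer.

M_X(t) = e^(e^(t) - 1)
K_X(t) = log M_X(t) = e^(t) - 1
D^3[K](t) = e^(t)

κ_3 = D^3[K](0) = 1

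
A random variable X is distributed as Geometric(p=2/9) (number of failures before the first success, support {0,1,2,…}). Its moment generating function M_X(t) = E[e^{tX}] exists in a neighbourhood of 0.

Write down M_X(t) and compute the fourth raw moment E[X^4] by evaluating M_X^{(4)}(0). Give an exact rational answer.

E[X^4] = M^(4)(0) = 5320

M_X(t) = 2/(9*(1 - 7*e^(t)/9))
M^(4)(t) = (-4802*e^(4*t) - 67914*e^(3*t) - 87318*e^(2*t) - 10206*e^(t))/(16807*e^(5*t) - 108045*e^(4*t) + 277830*e^(3*t) - 357210*e^(2*t) + 229635*e^(t) - 59049)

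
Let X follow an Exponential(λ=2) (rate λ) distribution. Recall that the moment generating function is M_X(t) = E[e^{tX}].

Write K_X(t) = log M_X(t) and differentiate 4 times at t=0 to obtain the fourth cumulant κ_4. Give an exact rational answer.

κ_4 = K′′′′(0) = 3/8

M_X(t) = 2/(2 - t)
K_X(t) = log M_X(t) = -log(2 - t) + log(2)
K′(t) = -1/(t - 2)
K′′(t) = 1/(t^2 - 4*t + 4)
K′′′(t) = -2/(t^3 - 6*t^2 + 12*t - 8)
K′′′′(t) = 6/(t^4 - 8*t^3 + 24*t^2 - 32*t + 16)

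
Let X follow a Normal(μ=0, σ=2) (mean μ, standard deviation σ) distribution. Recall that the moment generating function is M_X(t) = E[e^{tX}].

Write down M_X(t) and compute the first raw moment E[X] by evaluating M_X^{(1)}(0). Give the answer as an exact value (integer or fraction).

M_X(t) = e^(2*t^2)
M^(1)(t) = 4*t*e^(2*t^2)

E[X] = M^(1)(0) = 0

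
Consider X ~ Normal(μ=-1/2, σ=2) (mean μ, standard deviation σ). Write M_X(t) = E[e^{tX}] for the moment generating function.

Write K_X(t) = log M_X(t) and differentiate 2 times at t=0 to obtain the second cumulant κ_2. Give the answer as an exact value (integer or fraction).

M_X(t) = e^(2*t^2 - t/2)
K_X(t) = log M_X(t) = 2*t^2 - t/2
K′(t) = 4*t - 1/2
K′′(t) = 4

κ_2 = K′′(0) = 4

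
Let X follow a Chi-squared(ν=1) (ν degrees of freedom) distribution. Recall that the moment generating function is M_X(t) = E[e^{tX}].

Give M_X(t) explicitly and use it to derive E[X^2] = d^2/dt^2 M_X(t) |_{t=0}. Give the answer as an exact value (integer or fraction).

M_X(t) = 1/√(1 - 2*t)
M′(t) = -1/(2*t*√(1 - 2*t) - √(1 - 2*t))
M′′(t) = 3/(4*t^2*√(1 - 2*t) - 4*t*√(1 - 2*t) + √(1 - 2*t))

E[X^2] = M′′(0) = 3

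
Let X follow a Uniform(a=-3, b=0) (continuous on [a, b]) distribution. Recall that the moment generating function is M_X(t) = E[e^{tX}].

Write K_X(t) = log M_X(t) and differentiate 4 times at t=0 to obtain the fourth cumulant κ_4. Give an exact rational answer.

M_X(t) = (1 - e^(-3*t))/(3*t)
K_X(t) = log M_X(t) = -log(t) + log(1 - e^(-3*t)) - log(3)
dK/dt = (3*t - e^(3*t) + 1)/(t*e^(3*t) - t)
d^2K/dt^2 = (-9*t^2*e^(3*t) + e^(6*t) - 2*e^(3*t) + 1)/(t^2*e^(6*t) - 2*t^2*e^(3*t) + t^2)
d^3K/dt^3 = (27*t^3*e^(6*t) + 27*t^3*e^(3*t) - 2*e^(9*t) + 6*e^(6*t) - 6*e^(3*t) + 2)/(t^3*e^(9*t) - 3*t^3*e^(6*t) + 3*t^3*e^(3*t) - t^3)

κ_4 = d^4K/dt^4 |_{t=0} = -27/40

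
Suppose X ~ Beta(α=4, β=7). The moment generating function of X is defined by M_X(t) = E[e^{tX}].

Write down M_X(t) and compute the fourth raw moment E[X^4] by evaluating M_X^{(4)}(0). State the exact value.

M_X(t) = ₁F₁(4; 11; t)
M′(t) = 4*₁F₁(5; 12; t)/11
M′′(t) = 5*₁F₁(6; 13; t)/33
M′′′(t) = 10*₁F₁(7; 14; t)/143
M′′′′(t) = 5*₁F₁(8; 15; t)/143

E[X^4] = M′′′′(0) = 5/143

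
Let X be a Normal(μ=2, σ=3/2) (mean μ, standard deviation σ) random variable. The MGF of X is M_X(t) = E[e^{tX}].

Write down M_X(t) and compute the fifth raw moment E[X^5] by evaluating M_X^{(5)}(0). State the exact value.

E[X^5] = d^5M/dt^5 |_{t=0} = 2911/8

M_X(t) = e^(9*t^2/8 + 2*t)
dM/dt = 9*t*e^(2*t)*e^(9*t^2/8)/4 + 2*e^(2*t)*e^(9*t^2/8)
d^2M/dt^2 = 81*t^2*e^(2*t)*e^(9*t^2/8)/16 + 9*t*e^(2*t)*e^(9*t^2/8) + 25*e^(2*t)*e^(9*t^2/8)/4
d^3M/dt^3 = 729*t^3*e^(2*t)*e^(9*t^2/8)/64 + 243*t^2*e^(2*t)*e^(9*t^2/8)/8 + 675*t*e^(2*t)*e^(9*t^2/8)/16 + 43*e^(2*t)*e^(9*t^2/8)/2
d^4M/dt^4 = 6561*t^4*e^(2*t)*e^(9*t^2/8)/256 + 729*t^3*e^(2*t)*e^(9*t^2/8)/8 + 6075*t^2*e^(2*t)*e^(9*t^2/8)/32 + 387*t*e^(2*t)*e^(9*t^2/8)/2 + 1363*e^(2*t)*e^(9*t^2/8)/16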